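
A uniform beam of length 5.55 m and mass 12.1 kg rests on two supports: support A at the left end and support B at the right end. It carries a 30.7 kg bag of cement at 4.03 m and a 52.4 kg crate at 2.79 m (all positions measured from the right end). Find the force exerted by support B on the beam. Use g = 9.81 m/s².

R_B ≈ 397 N

Take moments about support A.
Beam weight: 12.1 × 9.81 = 118.7 N down at 2.775 m → arm 2.775 m, τ = 118.7 × 2.775 = 329.4 N·m clockwise.
Bag of cement: 30.7 × 9.81 = 301.2 N down at 4.03 m → arm 1.52 m, τ = 301.2 × 1.52 = 457.8 N·m clockwise.
Crate: 52.4 × 9.81 = 514 N down at 2.79 m → arm 2.76 m, τ = 514 × 2.76 = 1419 N·m clockwise.
Net load moment about support A = 2206 N·m clockwise.
Reaction R at support B is upward at 0 m, arm 5.55 m → moment R × 5.55 counterclockwise.
Balancing moments: R × 5.55 = 2206, giving R = 397 N.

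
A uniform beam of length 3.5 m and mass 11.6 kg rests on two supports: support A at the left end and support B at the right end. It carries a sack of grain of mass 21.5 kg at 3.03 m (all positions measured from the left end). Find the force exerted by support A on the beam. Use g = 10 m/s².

Take moments about support B.
Beam weight: 11.6 × 10 = 116 N down at 1.75 m → arm 1.75 m, τ = 116 × 1.75 = 203 N·m counterclockwise.
Sack of grain: 21.5 × 10 = 215 N down at 3.03 m → arm 0.47 m, τ = 215 × 0.47 = 101 N·m counterclockwise.
Net load moment about support B = 304 N·m counterclockwise.
Reaction R at support A is upward at 0 m, arm 3.5 m → moment R × 3.5 clockwise.
For rotational equilibrium, R × 3.5 = 304, so R = 86.9 N.

R_A ≈ 86.9 N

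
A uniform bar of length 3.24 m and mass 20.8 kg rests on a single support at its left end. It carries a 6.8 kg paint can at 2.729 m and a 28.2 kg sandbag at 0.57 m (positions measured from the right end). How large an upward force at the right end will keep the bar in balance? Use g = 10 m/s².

F ≈ 347 N

Taking torques about the left end:
Beam weight: 20.8 × 10 = 208 N down at 1.62 m → arm 1.62 m, τ = 208 × 1.62 = 337 N·m clockwise.
Paint can: 6.8 × 10 = 68 N down at 2.729 m → arm 0.511 m, τ = 68 × 0.511 = 34.75 N·m clockwise.
Sandbag: 28.2 × 10 = 282 N down at 0.57 m → arm 2.67 m, τ = 282 × 2.67 = 752.9 N·m clockwise.
Net moment of the loads = 1125 N·m clockwise.
The upward force F acts at the right end, arm 3.24 m, giving F × 3.24 counterclockwise.
For rotational equilibrium, F × 3.24 = 1125, so F = 1125 / 3.24 = 347 N.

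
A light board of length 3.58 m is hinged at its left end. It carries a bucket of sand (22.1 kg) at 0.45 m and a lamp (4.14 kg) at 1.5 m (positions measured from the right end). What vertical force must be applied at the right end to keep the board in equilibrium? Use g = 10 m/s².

F ≈ 217 N

Take moments about the left end.
Bucket of sand: 22.1 × 10 = 221 N down at 0.45 m → arm 3.13 m, τ = 221 × 3.13 = 691.7 N·m clockwise.
Lamp: 4.14 × 10 = 41.4 N down at 1.5 m → arm 2.08 m, τ = 41.4 × 2.08 = 86.11 N·m clockwise.
Net moment of the loads = 777.8 N·m clockwise.
The upward force F acts at the right end, arm 3.58 m, giving F × 3.58 counterclockwise.
For rotational equilibrium, F × 3.58 = 777.8, so F = 777.8 / 3.58 = 217 N.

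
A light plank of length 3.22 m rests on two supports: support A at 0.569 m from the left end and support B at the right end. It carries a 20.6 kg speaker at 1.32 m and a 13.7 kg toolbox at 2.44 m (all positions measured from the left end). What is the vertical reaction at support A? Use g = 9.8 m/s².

About support B:
Speaker: 20.6 × 9.8 = 201.9 N down at 1.32 m → arm 1.9 m, τ = 201.9 × 1.9 = 383.6 N·m counterclockwise.
Toolbox: 13.7 × 9.8 = 134.3 N down at 2.44 m → arm 0.78 m, τ = 134.3 × 0.78 = 104.8 N·m counterclockwise.
Net load moment about support B = 488.4 N·m counterclockwise.
Reaction R at support A is upward at 0.569 m, arm 2.651 m → moment R × 2.651 clockwise.
For rotational equilibrium, R × 2.651 = 488.4, so R = 184 N.

R_A ≈ 184 N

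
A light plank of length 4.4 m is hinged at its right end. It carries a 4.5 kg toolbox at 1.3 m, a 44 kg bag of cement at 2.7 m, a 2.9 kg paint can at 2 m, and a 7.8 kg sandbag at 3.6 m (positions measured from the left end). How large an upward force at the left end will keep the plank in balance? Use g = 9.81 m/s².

Sum moments about the right end (the unknown pivot reaction has zero arm there).
Toolbox: 4.5 × 9.81 = 44.15 N down at 1.3 m → arm 3.1 m, τ = 44.15 × 3.1 = 136.9 N·m counterclockwise.
Bag of cement: 44 × 9.81 = 431.6 N down at 2.7 m → arm 1.7 m, τ = 431.6 × 1.7 = 733.7 N·m counterclockwise.
Paint can: 2.9 × 9.81 = 28.45 N down at 2 m → arm 2.4 m, τ = 28.45 × 2.4 = 68.28 N·m counterclockwise.
Sandbag: 7.8 × 9.81 = 76.52 N down at 3.6 m → arm 0.8 m, τ = 76.52 × 0.8 = 61.22 N·m counterclockwise.
Net moment of the loads = 1000 N·m counterclockwise.
The upward force F acts at the left end, arm 4.4 m, giving F × 4.4 clockwise.
For rotational equilibrium, F × 4.4 = 1000, so F = 1000 / 4.4 = 227 N.

F ≈ 227 N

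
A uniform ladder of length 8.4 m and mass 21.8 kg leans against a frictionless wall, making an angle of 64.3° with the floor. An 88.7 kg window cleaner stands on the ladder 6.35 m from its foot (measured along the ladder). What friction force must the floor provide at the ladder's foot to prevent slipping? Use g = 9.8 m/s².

f ≈ 368 N

About the foot of the ladder:
Ladder weight 21.8×9.8 = 213.6 N acts at 4.2 m along the ladder; its horizontal arm is 4.2·cos64.3° = 1.821 m → τ = 389 N·m clockwise.
Window cleaner: 88.7×9.8 = 869.3 N at 6.35 m → arm 2.754 m → τ = 2394 N·m clockwise.
Wall normal N acts horizontally at the top; its moment arm is the height L sinθ = 8.4·sin64.3° = 7.569 m, counterclockwise.
Balancing moments: N × 7.569 = 2783, giving N = 368 N.
ΣFx = 0: friction at the foot balances the wall's push, so f = N_wall = 368 N.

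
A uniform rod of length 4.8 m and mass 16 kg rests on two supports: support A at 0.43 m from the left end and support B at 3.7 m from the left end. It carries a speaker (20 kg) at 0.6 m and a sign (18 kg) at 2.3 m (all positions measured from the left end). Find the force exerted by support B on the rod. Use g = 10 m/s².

Take moments about support A.
Beam weight: 16 × 10 = 160 N down at 2.4 m → arm 1.97 m, τ = 160 × 1.97 = 315.2 N·m clockwise.
Speaker: 20 × 10 = 200 N down at 0.6 m → arm 0.17 m, τ = 200 × 0.17 = 34 N·m clockwise.
Sign: 18 × 10 = 180 N down at 2.3 m → arm 1.87 m, τ = 180 × 1.87 = 336.6 N·m clockwise.
Net load moment about support A = 685.8 N·m clockwise.
Reaction R at support B is upward at 3.7 m, arm 3.27 m → moment R × 3.27 counterclockwise.
Balancing moments: R × 3.27 = 685.8, giving R = 210 N.

R_B ≈ 210 N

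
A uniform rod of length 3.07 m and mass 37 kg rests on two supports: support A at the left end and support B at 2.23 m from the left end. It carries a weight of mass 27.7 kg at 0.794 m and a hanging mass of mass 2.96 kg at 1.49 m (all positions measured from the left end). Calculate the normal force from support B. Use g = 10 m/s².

R_B ≈ 373 N

Take moments about support A.
Beam weight: 37 × 10 = 370 N down at 1.535 m → arm 1.535 m, τ = 370 × 1.535 = 567.9 N·m clockwise.
Weight: 27.7 × 10 = 277 N down at 0.794 m → arm 0.794 m, τ = 277 × 0.794 = 219.9 N·m clockwise.
Hanging mass: 2.96 × 10 = 29.6 N down at 1.49 m → arm 1.49 m, τ = 29.6 × 1.49 = 44.1 N·m clockwise.
Net load moment about support A = 831.9 N·m clockwise.
Reaction R at support B is upward at 2.23 m, arm 2.23 m → moment R × 2.23 counterclockwise.
Στ = 0 ⇒ R × 2.23 = 831.9 ⇒ R = 373 N.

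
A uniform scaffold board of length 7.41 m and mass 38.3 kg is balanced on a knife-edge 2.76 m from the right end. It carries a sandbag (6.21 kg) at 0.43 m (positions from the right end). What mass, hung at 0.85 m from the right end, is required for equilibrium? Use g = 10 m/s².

Taking torques about the knife-edge (at 2.76 m from the right end):
Beam weight: 38.3 × 10 = 383 N down at 3.705 m → arm 0.945 m, τ = 383 × 0.945 = 361.9 N·m counterclockwise.
Sandbag: 6.21 × 10 = 62.1 N down at 0.43 m → arm 2.33 m, τ = 62.1 × 2.33 = 144.7 N·m clockwise.
Net moment of known loads = 217.2 N·m counterclockwise.
An unknown mass m at 0.85 m has arm 1.91 m; its moment is m·g·1.91 clockwise.
For rotational equilibrium, m × 10 × 1.91 = 217.2, so m = 217.2 / (10 × 1.91) = 11.4 kg.

m ≈ 11.4 kg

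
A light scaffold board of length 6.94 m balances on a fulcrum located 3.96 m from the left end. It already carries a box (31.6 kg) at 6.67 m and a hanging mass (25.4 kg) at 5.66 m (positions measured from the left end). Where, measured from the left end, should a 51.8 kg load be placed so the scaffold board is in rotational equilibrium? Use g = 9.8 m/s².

x ≈ 1.47 m from the left end

Choose the fulcrum (at 3.96 m from the left end) as the axis so the support reaction has zero arm there.
Box: 31.6 × 9.8 = 309.7 N down at 6.67 m → arm 2.71 m, τ = 309.7 × 2.71 = 839.3 N·m clockwise.
Hanging mass: 25.4 × 9.8 = 248.9 N down at 5.66 m → arm 1.7 m, τ = 248.9 × 1.7 = 423.1 N·m clockwise.
Net moment of existing loads = 1262 N·m clockwise.
The load weighs 51.8 × 9.8 = 507.6 N and must supply an equal counterclockwise moment, so its lever arm about the fulcrum is 1262 / 507.6 = 2.49 m.
That puts it at 3.96 − 2.49 = 1.47 m from the left end.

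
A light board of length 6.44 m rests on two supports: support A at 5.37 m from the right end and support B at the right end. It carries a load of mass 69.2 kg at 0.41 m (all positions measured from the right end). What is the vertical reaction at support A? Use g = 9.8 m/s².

R_A ≈ 51.8 N

Take moments about support B.
Load: 69.2 × 9.8 = 678.2 N down at 0.41 m → arm 0.41 m, τ = 678.2 × 0.41 = 278.1 N·m counterclockwise.
Net load moment about support B = 278.1 N·m counterclockwise.
Reaction R at support A is upward at 5.37 m, arm 5.37 m → moment R × 5.37 clockwise.
Στ = 0 ⇒ R × 5.37 = 278.1 ⇒ R = 51.8 N.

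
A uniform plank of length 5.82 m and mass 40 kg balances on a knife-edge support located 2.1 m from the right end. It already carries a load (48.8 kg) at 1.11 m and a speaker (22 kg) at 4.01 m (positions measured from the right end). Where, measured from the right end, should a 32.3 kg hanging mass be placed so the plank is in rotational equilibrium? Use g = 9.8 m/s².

x ≈ 1.29 m from the right end

Taking torques about the knife-edge support (at 2.1 m from the right end):
Beam weight: 40 × 9.8 = 392 N down at 2.91 m → arm 0.81 m, τ = 392 × 0.81 = 317.5 N·m counterclockwise.
Load: 48.8 × 9.8 = 478.2 N down at 1.11 m → arm 0.99 m, τ = 478.2 × 0.99 = 473.4 N·m clockwise.
Speaker: 22 × 9.8 = 215.6 N down at 4.01 m → arm 1.91 m, τ = 215.6 × 1.91 = 411.8 N·m counterclockwise.
Net moment of existing loads = 255.9 N·m counterclockwise.
The hanging mass weighs 32.3 × 9.8 = 316.5 N and must supply an equal clockwise moment, so its lever arm about the knife-edge support is 255.9 / 316.5 = 0.809 m.
That puts it at 2.1 − 0.809 = 1.29 m from the right end.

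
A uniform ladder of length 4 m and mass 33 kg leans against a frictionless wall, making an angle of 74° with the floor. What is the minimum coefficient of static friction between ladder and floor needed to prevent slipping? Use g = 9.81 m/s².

Choose the foot of the ladder as the axis so the floor normal and friction both act there and drop out.
Ladder weight 33×9.81 = 323.7 N acts at 2 m along the ladder; its horizontal arm is 2·cos74° = 0.5513 m → τ = 178.5 N·m clockwise.
Wall normal N acts horizontally at the top; its moment arm is the height L sinθ = 4·sin74° = 3.845 m, counterclockwise.
For rotational equilibrium, N × 3.845 = 178.5, so N = 46.42 N.
ΣFx = 0 ⇒ f = N_wall = 46.42 N. ΣFy = 0 ⇒ N_floor = 323.7 N.
μ_min = f / N_floor = 46.42 / 323.7 = 0.143.

μ_min ≈ 0.143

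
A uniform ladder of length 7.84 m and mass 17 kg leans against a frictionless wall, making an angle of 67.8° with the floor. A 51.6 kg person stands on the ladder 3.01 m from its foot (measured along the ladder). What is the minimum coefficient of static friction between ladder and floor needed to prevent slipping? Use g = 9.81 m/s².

Taking torques about the foot of the ladder:
Ladder weight 17×9.81 = 166.8 N acts at 3.92 m along the ladder; its horizontal arm is 3.92·cos67.8° = 1.481 m → τ = 247 N·m clockwise.
Person: 51.6×9.81 = 506.2 N at 3.01 m → arm 1.137 m → τ = 575.5 N·m clockwise.
Wall normal N acts horizontally at the top; its moment arm is the height L sinθ = 7.84·sin67.8° = 7.259 m, counterclockwise.
Στ = 0 ⇒ N × 7.259 = 822.5 ⇒ N = 113.3 N.
ΣFx = 0 ⇒ f = N_wall = 113.3 N. ΣFy = 0 ⇒ N_floor = 673 N.
μ_min = f / N_floor = 113.3 / 673 = 0.168.

μ_min ≈ 0.168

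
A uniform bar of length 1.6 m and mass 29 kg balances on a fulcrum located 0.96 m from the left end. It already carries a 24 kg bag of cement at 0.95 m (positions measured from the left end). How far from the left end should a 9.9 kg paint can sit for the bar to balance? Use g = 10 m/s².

x ≈ 1.45 m from the left end

Take moments about the fulcrum (at 0.96 m from the left end).
Beam weight: 29 × 10 = 290 N down at 0.8 m → arm 0.16 m, τ = 290 × 0.16 = 46.4 N·m counterclockwise.
Bag of cement: 24 × 10 = 240 N down at 0.95 m → arm 0.01 m, τ = 240 × 0.01 = 2.4 N·m counterclockwise.
Net moment of existing loads = 48.8 N·m counterclockwise.
The paint can weighs 9.9 × 10 = 99 N and must supply an equal clockwise moment, so its lever arm about the fulcrum is 48.8 / 99 = 0.493 m.
That puts it at 0.96 + 0.493 = 1.45 m from the left end.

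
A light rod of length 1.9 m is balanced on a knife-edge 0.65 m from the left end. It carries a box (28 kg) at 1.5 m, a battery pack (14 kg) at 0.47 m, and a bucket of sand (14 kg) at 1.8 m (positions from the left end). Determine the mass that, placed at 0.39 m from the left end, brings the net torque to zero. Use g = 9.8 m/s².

m ≈ 144 kg

Choose the knife-edge (at 0.65 m from the left end) as the axis so the support reaction has zero arm there.
Box: 28 × 9.8 = 274.4 N down at 1.5 m → arm 0.85 m, τ = 274.4 × 0.85 = 233.2 N·m clockwise.
Battery pack: 14 × 9.8 = 137.2 N down at 0.47 m → arm 0.18 m, τ = 137.2 × 0.18 = 24.7 N·m counterclockwise.
Bucket of sand: 14 × 9.8 = 137.2 N down at 1.8 m → arm 1.15 m, τ = 137.2 × 1.15 = 157.8 N·m clockwise.
Net moment of known loads = 366.3 N·m clockwise.
An unknown mass m at 0.39 m has arm 0.26 m; its moment is m·g·0.26 counterclockwise.
For rotational equilibrium, m × 9.8 × 0.26 = 366.3, so m = 366.3 / (9.8 × 0.26) = 144 kg.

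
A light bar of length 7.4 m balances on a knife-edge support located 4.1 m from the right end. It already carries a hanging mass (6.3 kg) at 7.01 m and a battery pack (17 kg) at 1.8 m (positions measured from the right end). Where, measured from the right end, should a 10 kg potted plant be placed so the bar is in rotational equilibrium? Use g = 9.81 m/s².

x ≈ 6.18 m from the right end

Choose the knife-edge support (at 4.1 m from the right end) as the axis so the support reaction has zero arm there.
Hanging mass: 6.3 × 9.81 = 61.8 N down at 7.01 m → arm 2.91 m, τ = 61.8 × 2.91 = 179.8 N·m counterclockwise.
Battery pack: 17 × 9.81 = 166.8 N down at 1.8 m → arm 2.3 m, τ = 166.8 × 2.3 = 383.6 N·m clockwise.
Net moment of existing loads = 203.8 N·m clockwise.
The potted plant weighs 10 × 9.81 = 98.1 N and must supply an equal counterclockwise moment, so its lever arm about the knife-edge support is 203.8 / 98.1 = 2.08 m.
That puts it at 4.1 + 2.08 = 6.18 m from the right end.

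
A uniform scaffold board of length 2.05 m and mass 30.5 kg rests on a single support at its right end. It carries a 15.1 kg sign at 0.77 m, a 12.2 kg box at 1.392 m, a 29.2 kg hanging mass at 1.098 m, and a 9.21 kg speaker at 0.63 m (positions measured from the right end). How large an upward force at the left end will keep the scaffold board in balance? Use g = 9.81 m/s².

Take moments about the right end.
Beam weight: 30.5 × 9.81 = 299.2 N down at 1.025 m → arm 1.025 m, τ = 299.2 × 1.025 = 306.7 N·m counterclockwise.
Sign: 15.1 × 9.81 = 148.1 N down at 0.77 m → arm 0.77 m, τ = 148.1 × 0.77 = 114 N·m counterclockwise.
Box: 12.2 × 9.81 = 119.7 N down at 1.392 m → arm 1.392 m, τ = 119.7 × 1.392 = 166.6 N·m counterclockwise.
Hanging mass: 29.2 × 9.81 = 286.5 N down at 1.098 m → arm 1.098 m, τ = 286.5 × 1.098 = 314.6 N·m counterclockwise.
Speaker: 9.21 × 9.81 = 90.35 N down at 0.63 m → arm 0.63 m, τ = 90.35 × 0.63 = 56.92 N·m counterclockwise.
Net moment of the loads = 958.8 N·m counterclockwise.
The upward force F acts at the left end, arm 2.05 m, giving F × 2.05 clockwise.
Balancing moments: F × 2.05 = 958.8, giving F = 958.8 / 2.05 = 468 N.

F ≈ 468 N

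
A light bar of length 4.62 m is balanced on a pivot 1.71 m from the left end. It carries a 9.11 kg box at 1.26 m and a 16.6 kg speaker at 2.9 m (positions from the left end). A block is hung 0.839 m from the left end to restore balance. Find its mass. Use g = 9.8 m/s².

About the pivot (at 1.71 m from the left end):
Box: 9.11 × 9.8 = 89.28 N down at 1.26 m → arm 0.45 m, τ = 89.28 × 0.45 = 40.18 N·m counterclockwise.
Speaker: 16.6 × 9.8 = 162.7 N down at 2.9 m → arm 1.19 m, τ = 162.7 × 1.19 = 193.6 N·m clockwise.
Net moment of known loads = 153.4 N·m clockwise.
An unknown mass m at 0.839 m has arm 0.871 m; its moment is m·g·0.871 counterclockwise.
Στ = 0 ⇒ m × 9.8 × 0.871 = 153.4 ⇒ m = 153.4 / (9.8 × 0.871) = 18 kg.

m ≈ 18 kg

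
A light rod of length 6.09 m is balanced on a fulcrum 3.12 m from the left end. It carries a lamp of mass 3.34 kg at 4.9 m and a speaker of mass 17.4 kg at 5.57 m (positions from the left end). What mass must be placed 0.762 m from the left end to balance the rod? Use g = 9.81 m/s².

m ≈ 20.6 kg

Sum moments about the fulcrum (at 3.12 m from the left end) (the support reaction has zero arm there).
Lamp: 3.34 × 9.81 = 32.77 N down at 4.9 m → arm 1.78 m, τ = 32.77 × 1.78 = 58.33 N·m clockwise.
Speaker: 17.4 × 9.81 = 170.7 N down at 5.57 m → arm 2.45 m, τ = 170.7 × 2.45 = 418.2 N·m clockwise.
Net moment of known loads = 476.5 N·m clockwise.
An unknown mass m at 0.762 m has arm 2.358 m; its moment is m·g·2.358 counterclockwise.
Στ = 0 ⇒ m × 9.81 × 2.358 = 476.5 ⇒ m = 476.5 / (9.81 × 2.358) = 20.6 kg.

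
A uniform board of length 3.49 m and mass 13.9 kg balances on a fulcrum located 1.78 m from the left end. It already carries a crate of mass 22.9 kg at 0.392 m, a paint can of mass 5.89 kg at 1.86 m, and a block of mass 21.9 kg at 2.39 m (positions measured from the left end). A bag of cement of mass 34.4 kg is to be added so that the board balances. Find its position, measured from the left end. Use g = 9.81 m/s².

x ≈ 2.32 m from the left end

Sum moments about the fulcrum (at 1.78 m from the left end) (the support reaction has zero arm there).
Beam weight: 13.9 × 9.81 = 136.4 N down at 1.745 m → arm 0.035 m, τ = 136.4 × 0.035 = 4.774 N·m counterclockwise.
Crate: 22.9 × 9.81 = 224.6 N down at 0.392 m → arm 1.388 m, τ = 224.6 × 1.388 = 311.7 N·m counterclockwise.
Paint can: 5.89 × 9.81 = 57.78 N down at 1.86 m → arm 0.08 m, τ = 57.78 × 0.08 = 4.622 N·m clockwise.
Block: 21.9 × 9.81 = 214.8 N down at 2.39 m → arm 0.61 m, τ = 214.8 × 0.61 = 131 N·m clockwise.
Net moment of existing loads = 180.9 N·m counterclockwise.
The bag of cement weighs 34.4 × 9.81 = 337.5 N and must supply an equal clockwise moment, so its lever arm about the fulcrum is 180.9 / 337.5 = 0.536 m.
That puts it at 1.78 + 0.536 = 2.32 m from the left end.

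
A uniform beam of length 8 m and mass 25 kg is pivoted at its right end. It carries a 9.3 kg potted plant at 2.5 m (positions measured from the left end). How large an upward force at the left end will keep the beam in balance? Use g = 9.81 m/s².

F ≈ 185 N

Choose the right end as the axis so the unknown pivot reaction has zero arm there.
Beam weight: 25 × 9.81 = 245.2 N down at 4 m → arm 4 m, τ = 245.2 × 4 = 980.8 N·m counterclockwise.
Potted plant: 9.3 × 9.81 = 91.23 N down at 2.5 m → arm 5.5 m, τ = 91.23 × 5.5 = 501.8 N·m counterclockwise.
Net moment of the loads = 1483 N·m counterclockwise.
The upward force F acts at the left end, arm 8 m, giving F × 8 clockwise.
Στ = 0 ⇒ F × 8 = 1483 ⇒ F = 1483 / 8 = 185 N.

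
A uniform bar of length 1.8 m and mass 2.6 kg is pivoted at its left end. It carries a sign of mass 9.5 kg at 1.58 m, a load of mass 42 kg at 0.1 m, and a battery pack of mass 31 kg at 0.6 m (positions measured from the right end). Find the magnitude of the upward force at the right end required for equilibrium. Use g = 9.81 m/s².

Take moments about the left end.
Beam weight: 2.6 × 9.81 = 25.51 N down at 0.9 m → arm 0.9 m, τ = 25.51 × 0.9 = 22.96 N·m clockwise.
Sign: 9.5 × 9.81 = 93.2 N down at 1.58 m → arm 0.22 m, τ = 93.2 × 0.22 = 20.5 N·m clockwise.
Load: 42 × 9.81 = 412 N down at 0.1 m → arm 1.7 m, τ = 412 × 1.7 = 700.4 N·m clockwise.
Battery pack: 31 × 9.81 = 304.1 N down at 0.6 m → arm 1.2 m, τ = 304.1 × 1.2 = 364.9 N·m clockwise.
Net moment of the loads = 1109 N·m clockwise.
The upward force F acts at the right end, arm 1.8 m, giving F × 1.8 counterclockwise.
Setting net torque to zero: F × 1.8 = 1109 → F = 1109 / 1.8 = 616 N.

F ≈ 616 N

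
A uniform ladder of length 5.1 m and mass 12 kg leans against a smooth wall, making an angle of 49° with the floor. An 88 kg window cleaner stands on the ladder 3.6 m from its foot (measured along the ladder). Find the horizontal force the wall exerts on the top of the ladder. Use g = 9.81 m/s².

Taking torques about the foot of the ladder:
Ladder weight 12×9.81 = 117.7 N acts at 2.55 m along the ladder; its horizontal arm is 2.55·cos49° = 1.673 m → τ = 196.9 N·m clockwise.
Window cleaner: 88×9.81 = 863.3 N at 3.6 m → arm 2.362 m → τ = 2039 N·m clockwise.
Wall normal N acts horizontally at the top; its moment arm is the height L sinθ = 5.1·sin49° = 3.849 m, counterclockwise.
Balancing moments: N × 3.849 = 2236, giving N = 581 N.

N_wall ≈ 581 N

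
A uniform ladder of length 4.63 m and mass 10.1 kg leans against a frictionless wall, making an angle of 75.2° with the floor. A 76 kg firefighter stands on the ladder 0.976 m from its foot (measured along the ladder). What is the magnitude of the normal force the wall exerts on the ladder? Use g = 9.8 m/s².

N_wall ≈ 54.6 N

Sum moments about the foot of the ladder (the floor normal and friction both act there and drop out).
Ladder weight 10.1×9.8 = 98.98 N acts at 2.315 m along the ladder; its horizontal arm is 2.315·cos75.2° = 0.5914 m → τ = 58.54 N·m clockwise.
Firefighter: 76×9.8 = 744.8 N at 0.976 m → arm 0.2493 m → τ = 185.7 N·m clockwise.
Wall normal N acts horizontally at the top; its moment arm is the height L sinθ = 4.63·sin75.2° = 4.476 m, counterclockwise.
Στ = 0 ⇒ N × 4.476 = 244.2 ⇒ N = 54.6 N.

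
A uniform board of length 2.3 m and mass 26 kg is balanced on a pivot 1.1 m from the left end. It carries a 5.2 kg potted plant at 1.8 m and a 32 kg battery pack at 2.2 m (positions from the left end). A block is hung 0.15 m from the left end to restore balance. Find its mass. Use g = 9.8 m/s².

m ≈ 42.3 kg

Taking torques about the pivot (at 1.1 m from the left end):
Beam weight: 26 × 9.8 = 254.8 N down at 1.15 m → arm 0.05 m, τ = 254.8 × 0.05 = 12.74 N·m clockwise.
Potted plant: 5.2 × 9.8 = 50.96 N down at 1.8 m → arm 0.7 m, τ = 50.96 × 0.7 = 35.67 N·m clockwise.
Battery pack: 32 × 9.8 = 313.6 N down at 2.2 m → arm 1.1 m, τ = 313.6 × 1.1 = 345 N·m clockwise.
Net moment of known loads = 393.4 N·m clockwise.
An unknown mass m at 0.15 m has arm 0.95 m; its moment is m·g·0.95 counterclockwise.
Στ = 0 ⇒ m × 9.8 × 0.95 = 393.4 ⇒ m = 393.4 / (9.8 × 0.95) = 42.3 kg.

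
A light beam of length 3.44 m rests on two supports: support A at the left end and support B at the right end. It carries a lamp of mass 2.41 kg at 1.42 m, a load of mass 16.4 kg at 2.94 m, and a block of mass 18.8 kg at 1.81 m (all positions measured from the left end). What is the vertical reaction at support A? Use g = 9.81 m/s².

Taking torques about support B:
Lamp: 2.41 × 9.81 = 23.64 N down at 1.42 m → arm 2.02 m, τ = 23.64 × 2.02 = 47.75 N·m counterclockwise.
Load: 16.4 × 9.81 = 160.9 N down at 2.94 m → arm 0.5 m, τ = 160.9 × 0.5 = 80.45 N·m counterclockwise.
Block: 18.8 × 9.81 = 184.4 N down at 1.81 m → arm 1.63 m, τ = 184.4 × 1.63 = 300.6 N·m counterclockwise.
Net load moment about support B = 428.8 N·m counterclockwise.
Reaction R at support A is upward at 0 m, arm 3.44 m → moment R × 3.44 clockwise.
For rotational equilibrium, R × 3.44 = 428.8, so R = 125 N.

R_A ≈ 125 N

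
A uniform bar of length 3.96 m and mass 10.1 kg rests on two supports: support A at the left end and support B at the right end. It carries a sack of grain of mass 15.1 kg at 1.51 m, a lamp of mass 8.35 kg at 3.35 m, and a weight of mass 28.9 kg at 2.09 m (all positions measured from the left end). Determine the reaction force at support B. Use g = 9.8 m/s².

Choose support A as the axis so its reaction then has zero moment arm.
Beam weight: 10.1 × 9.8 = 98.98 N down at 1.98 m → arm 1.98 m, τ = 98.98 × 1.98 = 196 N·m clockwise.
Sack of grain: 15.1 × 9.8 = 148 N down at 1.51 m → arm 1.51 m, τ = 148 × 1.51 = 223.5 N·m clockwise.
Lamp: 8.35 × 9.8 = 81.83 N down at 3.35 m → arm 3.35 m, τ = 81.83 × 3.35 = 274.1 N·m clockwise.
Weight: 28.9 × 9.8 = 283.2 N down at 2.09 m → arm 2.09 m, τ = 283.2 × 2.09 = 591.9 N·m clockwise.
Net load moment about support A = 1286 N·m clockwise.
Reaction R at support B is upward at 3.96 m, arm 3.96 m → moment R × 3.96 counterclockwise.
Setting net torque to zero: R × 3.96 = 1286 → R = 325 N.

R_B ≈ 325 N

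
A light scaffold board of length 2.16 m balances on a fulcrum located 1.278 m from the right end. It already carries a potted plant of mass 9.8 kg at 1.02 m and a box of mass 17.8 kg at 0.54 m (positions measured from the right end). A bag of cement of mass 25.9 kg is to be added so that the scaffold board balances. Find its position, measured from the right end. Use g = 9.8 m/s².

Choose the fulcrum (at 1.278 m from the right end) as the axis so the support reaction has zero arm there.
Potted plant: 9.8 × 9.8 = 96.04 N down at 1.02 m → arm 0.258 m, τ = 96.04 × 0.258 = 24.78 N·m clockwise.
Box: 17.8 × 9.8 = 174.4 N down at 0.54 m → arm 0.738 m, τ = 174.4 × 0.738 = 128.7 N·m clockwise.
Net moment of existing loads = 153.5 N·m clockwise.
The bag of cement weighs 25.9 × 9.8 = 253.8 N and must supply an equal counterclockwise moment, so its lever arm about the fulcrum is 153.5 / 253.8 = 0.605 m.
That puts it at 1.278 + 0.605 = 1.88 m from the right end.

x ≈ 1.88 m from the right end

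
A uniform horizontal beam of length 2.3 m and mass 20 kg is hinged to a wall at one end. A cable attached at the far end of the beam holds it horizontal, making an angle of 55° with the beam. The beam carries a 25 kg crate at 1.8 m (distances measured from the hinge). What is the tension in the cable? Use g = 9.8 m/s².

Taking torques about the hinge:
Beam weight: 20 × 9.8 = 196 N down at 1.15 m → arm 1.15 m, τ = 196 × 1.15 = 225.4 N·m clockwise.
Crate: 25 × 9.8 = 245 N down at 1.8 m → arm 1.8 m, τ = 245 × 1.8 = 441 N·m clockwise.
Total clockwise load moment = 666.4 N·m.
The cable tension T acts at 2.3 m; only its component perpendicular to the beam, T sinθ, produces torque. sin 55° = 0.8192.
For rotational equilibrium, T × 2.3 × 0.8192 = 666.4, so T = 666.4 / 1.884 = 354 N.

T ≈ 354 N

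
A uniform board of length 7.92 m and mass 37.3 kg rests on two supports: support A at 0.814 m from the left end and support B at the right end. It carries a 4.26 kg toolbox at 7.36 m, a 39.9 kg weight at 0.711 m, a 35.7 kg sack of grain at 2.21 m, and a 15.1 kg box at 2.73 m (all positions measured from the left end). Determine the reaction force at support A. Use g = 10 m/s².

R_A ≈ 1010 N

Taking torques about support B:
Beam weight: 37.3 × 10 = 373 N down at 3.96 m → arm 3.96 m, τ = 373 × 3.96 = 1477 N·m counterclockwise.
Toolbox: 4.26 × 10 = 42.6 N down at 7.36 m → arm 0.56 m, τ = 42.6 × 0.56 = 23.86 N·m counterclockwise.
Weight: 39.9 × 10 = 399 N down at 0.711 m → arm 7.209 m, τ = 399 × 7.209 = 2876 N·m counterclockwise.
Sack of grain: 35.7 × 10 = 357 N down at 2.21 m → arm 5.71 m, τ = 357 × 5.71 = 2038 N·m counterclockwise.
Box: 15.1 × 10 = 151 N down at 2.73 m → arm 5.19 m, τ = 151 × 5.19 = 783.7 N·m counterclockwise.
Net load moment about support B = 7199 N·m counterclockwise.
Reaction R at support A is upward at 0.814 m, arm 7.106 m → moment R × 7.106 clockwise.
Balancing moments: R × 7.106 = 7199, giving R = 1010 N.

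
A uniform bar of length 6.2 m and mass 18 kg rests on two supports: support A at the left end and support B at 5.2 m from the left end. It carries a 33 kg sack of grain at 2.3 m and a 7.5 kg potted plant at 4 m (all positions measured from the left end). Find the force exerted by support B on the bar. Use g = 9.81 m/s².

R_B ≈ 305 N

Choose support A as the axis so its reaction then has zero moment arm.
Beam weight: 18 × 9.81 = 176.6 N down at 3.1 m → arm 3.1 m, τ = 176.6 × 3.1 = 547.5 N·m clockwise.
Sack of grain: 33 × 9.81 = 323.7 N down at 2.3 m → arm 2.3 m, τ = 323.7 × 2.3 = 744.5 N·m clockwise.
Potted plant: 7.5 × 9.81 = 73.58 N down at 4 m → arm 4 m, τ = 73.58 × 4 = 294.3 N·m clockwise.
Net load moment about support A = 1586 N·m clockwise.
Reaction R at support B is upward at 5.2 m, arm 5.2 m → moment R × 5.2 counterclockwise.
Setting net torque to zero: R × 5.2 = 1586 → R = 305 N.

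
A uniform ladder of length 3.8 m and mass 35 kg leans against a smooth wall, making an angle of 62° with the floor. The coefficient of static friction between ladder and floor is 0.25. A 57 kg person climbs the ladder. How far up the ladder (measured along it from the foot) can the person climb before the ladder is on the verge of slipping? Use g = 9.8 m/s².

Take moments about the foot of the ladder.
Ladder weight 35×9.8 = 343 N acts at 1.9 m along the ladder; its horizontal arm is 1.9·cos62° = 0.892 m → τ = 306 N·m clockwise.
Person weight 57×9.8 = 558.6 N at distance d → arm d·cos62° → τ = 558.6·d·0.4695 clockwise.
Wall normal N at the top has arm L sinθ = 3.355 m counterclockwise, so Στ = 0 gives N·3.355 = 306 + 262.3·d.
ΣFy = 0 ⇒ N_floor = 901.6 N, so the maximum friction is μ_s·N_floor = 0.25×901.6 = 225.4 N. ΣFx = 0 ⇒ N_wall = f, so at the slipping point N = 225.4 N.
Substituting: 225.4×3.355 = 306 + 262.3·d ⇒ d = (756.2 − 306) / 262.3 = 1.72 m.

d ≈ 1.72 m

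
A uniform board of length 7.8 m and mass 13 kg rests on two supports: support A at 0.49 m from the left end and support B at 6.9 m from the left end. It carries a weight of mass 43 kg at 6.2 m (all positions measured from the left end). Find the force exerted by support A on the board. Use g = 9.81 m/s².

R_A ≈ 106 N

Choose support B as the axis so its reaction then has zero moment arm.
Beam weight: 13 × 9.81 = 127.5 N down at 3.9 m → arm 3 m, τ = 127.5 × 3 = 382.5 N·m counterclockwise.
Weight: 43 × 9.81 = 421.8 N down at 6.2 m → arm 0.7 m, τ = 421.8 × 0.7 = 295.3 N·m counterclockwise.
Net load moment about support B = 677.8 N·m counterclockwise.
Reaction R at support A is upward at 0.49 m, arm 6.41 m → moment R × 6.41 clockwise.
Balancing moments: R × 6.41 = 677.8, giving R = 106 N.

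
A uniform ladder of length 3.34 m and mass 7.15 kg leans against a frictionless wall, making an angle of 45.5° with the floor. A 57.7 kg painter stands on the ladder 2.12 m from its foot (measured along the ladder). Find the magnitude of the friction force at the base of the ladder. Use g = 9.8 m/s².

Sum moments about the foot of the ladder (the floor normal and friction both act there and drop out).
Ladder weight 7.15×9.8 = 70.07 N acts at 1.67 m along the ladder; its horizontal arm is 1.67·cos45.5° = 1.171 m → τ = 82.05 N·m clockwise.
Painter: 57.7×9.8 = 565.5 N at 2.12 m → arm 1.486 m → τ = 840.3 N·m clockwise.
Wall normal N acts horizontally at the top; its moment arm is the height L sinθ = 3.34·sin45.5° = 2.382 m, counterclockwise.
Setting net torque to zero: N × 2.382 = 922.3 → N = 387 N.
ΣFx = 0: friction at the foot balances the wall's push, so f = N_wall = 387 N.

f ≈ 387 N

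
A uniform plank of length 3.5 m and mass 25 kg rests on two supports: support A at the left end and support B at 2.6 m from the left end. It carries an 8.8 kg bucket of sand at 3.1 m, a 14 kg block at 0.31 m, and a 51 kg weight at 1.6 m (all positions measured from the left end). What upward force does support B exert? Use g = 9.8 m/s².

R_B ≈ 592 N

Taking torques about support A:
Beam weight: 25 × 9.8 = 245 N down at 1.75 m → arm 1.75 m, τ = 245 × 1.75 = 428.8 N·m clockwise.
Bucket of sand: 8.8 × 9.8 = 86.24 N down at 3.1 m → arm 3.1 m, τ = 86.24 × 3.1 = 267.3 N·m clockwise.
Block: 14 × 9.8 = 137.2 N down at 0.31 m → arm 0.31 m, τ = 137.2 × 0.31 = 42.53 N·m clockwise.
Weight: 51 × 9.8 = 499.8 N down at 1.6 m → arm 1.6 m, τ = 499.8 × 1.6 = 799.7 N·m clockwise.
Net load moment about support A = 1538 N·m clockwise.
Reaction R at support B is upward at 2.6 m, arm 2.6 m → moment R × 2.6 counterclockwise.
Setting net torque to zero: R × 2.6 = 1538 → R = 592 N.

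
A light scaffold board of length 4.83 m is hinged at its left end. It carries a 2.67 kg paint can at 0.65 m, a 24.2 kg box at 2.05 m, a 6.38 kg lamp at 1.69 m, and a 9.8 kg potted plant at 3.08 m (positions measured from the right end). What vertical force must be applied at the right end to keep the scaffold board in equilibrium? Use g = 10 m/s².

F ≈ 239 N

Choose the left end as the axis so the unknown pivot reaction has zero arm there.
Paint can: 2.67 × 10 = 26.7 N down at 0.65 m → arm 4.18 m, τ = 26.7 × 4.18 = 111.6 N·m clockwise.
Box: 24.2 × 10 = 242 N down at 2.05 m → arm 2.78 m, τ = 242 × 2.78 = 672.8 N·m clockwise.
Lamp: 6.38 × 10 = 63.8 N down at 1.69 m → arm 3.14 m, τ = 63.8 × 3.14 = 200.3 N·m clockwise.
Potted plant: 9.8 × 10 = 98 N down at 3.08 m → arm 1.75 m, τ = 98 × 1.75 = 171.5 N·m clockwise.
Net moment of the loads = 1156 N·m clockwise.
The upward force F acts at the right end, arm 4.83 m, giving F × 4.83 counterclockwise.
Setting net torque to zero: F × 4.83 = 1156 → F = 1156 / 4.83 = 239 N.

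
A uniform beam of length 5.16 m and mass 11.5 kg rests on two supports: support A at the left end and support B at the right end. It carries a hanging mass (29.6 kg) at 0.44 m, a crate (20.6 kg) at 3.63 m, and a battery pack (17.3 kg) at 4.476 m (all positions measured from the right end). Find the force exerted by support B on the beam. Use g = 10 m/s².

R_B ≈ 412 N

About support A:
Beam weight: 11.5 × 10 = 115 N down at 2.58 m → arm 2.58 m, τ = 115 × 2.58 = 296.7 N·m clockwise.
Hanging mass: 29.6 × 10 = 296 N down at 0.44 m → arm 4.72 m, τ = 296 × 4.72 = 1397 N·m clockwise.
Crate: 20.6 × 10 = 206 N down at 3.63 m → arm 1.53 m, τ = 206 × 1.53 = 315.2 N·m clockwise.
Battery pack: 17.3 × 10 = 173 N down at 4.476 m → arm 0.684 m, τ = 173 × 0.684 = 118.3 N·m clockwise.
Net load moment about support A = 2127 N·m clockwise.
Reaction R at support B is upward at 0 m, arm 5.16 m → moment R × 5.16 counterclockwise.
For rotational equilibrium, R × 5.16 = 2127, so R = 412 N.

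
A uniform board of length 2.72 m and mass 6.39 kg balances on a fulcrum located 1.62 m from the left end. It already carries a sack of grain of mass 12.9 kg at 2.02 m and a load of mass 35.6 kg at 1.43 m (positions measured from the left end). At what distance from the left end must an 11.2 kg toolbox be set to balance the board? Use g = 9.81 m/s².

x ≈ 1.91 m from the left end

Taking torques about the fulcrum (at 1.62 m from the left end):
Beam weight: 6.39 × 9.81 = 62.69 N down at 1.36 m → arm 0.26 m, τ = 62.69 × 0.26 = 16.3 N·m counterclockwise.
Sack of grain: 12.9 × 9.81 = 126.5 N down at 2.02 m → arm 0.4 m, τ = 126.5 × 0.4 = 50.6 N·m clockwise.
Load: 35.6 × 9.81 = 349.2 N down at 1.43 m → arm 0.19 m, τ = 349.2 × 0.19 = 66.35 N·m counterclockwise.
Net moment of existing loads = 32.05 N·m counterclockwise.
The toolbox weighs 11.2 × 9.81 = 109.9 N and must supply an equal clockwise moment, so its lever arm about the fulcrum is 32.05 / 109.9 = 0.292 m.
That puts it at 1.62 + 0.292 = 1.91 m from the left end.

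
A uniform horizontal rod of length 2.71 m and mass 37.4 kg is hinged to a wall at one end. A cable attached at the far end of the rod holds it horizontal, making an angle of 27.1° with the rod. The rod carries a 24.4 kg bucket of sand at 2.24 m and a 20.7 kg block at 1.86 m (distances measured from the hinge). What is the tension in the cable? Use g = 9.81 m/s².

About the hinge:
Beam weight: 37.4 × 9.81 = 366.9 N down at 1.355 m → arm 1.355 m, τ = 366.9 × 1.355 = 497.1 N·m clockwise.
Bucket of sand: 24.4 × 9.81 = 239.4 N down at 2.24 m → arm 2.24 m, τ = 239.4 × 2.24 = 536.3 N·m clockwise.
Block: 20.7 × 9.81 = 203.1 N down at 1.86 m → arm 1.86 m, τ = 203.1 × 1.86 = 377.8 N·m clockwise.
Total clockwise load moment = 1411 N·m.
The cable tension T acts at 2.71 m; only its component perpendicular to the rod, T sinθ, produces torque. sin 27.1° = 0.4555.
Setting net torque to zero: T × 2.71 × 0.4555 = 1411 → T = 1411 / 1.234 = 1140 N.

T ≈ 1140 N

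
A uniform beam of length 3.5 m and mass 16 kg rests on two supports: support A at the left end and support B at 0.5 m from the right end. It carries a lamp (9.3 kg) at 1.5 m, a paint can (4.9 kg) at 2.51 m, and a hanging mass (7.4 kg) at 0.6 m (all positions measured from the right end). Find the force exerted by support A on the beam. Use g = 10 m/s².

Taking torques about support B:
Beam weight: 16 × 10 = 160 N down at 1.75 m → arm 1.25 m, τ = 160 × 1.25 = 200 N·m counterclockwise.
Lamp: 9.3 × 10 = 93 N down at 1.5 m → arm 1 m, τ = 93 × 1 = 93 N·m counterclockwise.
Paint can: 4.9 × 10 = 49 N down at 2.51 m → arm 2.01 m, τ = 49 × 2.01 = 98.49 N·m counterclockwise.
Hanging mass: 7.4 × 10 = 74 N down at 0.6 m → arm 0.1 m, τ = 74 × 0.1 = 7.4 N·m counterclockwise.
Net load moment about support B = 398.9 N·m counterclockwise.
Reaction R at support A is upward at 3.5 m, arm 3 m → moment R × 3 clockwise.
For rotational equilibrium, R × 3 = 398.9, so R = 133 N.

R_A ≈ 133 N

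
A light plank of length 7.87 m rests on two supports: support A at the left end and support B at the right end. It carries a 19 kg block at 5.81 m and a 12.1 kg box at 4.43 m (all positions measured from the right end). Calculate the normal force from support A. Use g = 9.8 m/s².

About support B:
Block: 19 × 9.8 = 186.2 N down at 5.81 m → arm 5.81 m, τ = 186.2 × 5.81 = 1082 N·m counterclockwise.
Box: 12.1 × 9.8 = 118.6 N down at 4.43 m → arm 4.43 m, τ = 118.6 × 4.43 = 525.4 N·m counterclockwise.
Net load moment about support B = 1607 N·m counterclockwise.
Reaction R at support A is upward at 7.87 m, arm 7.87 m → moment R × 7.87 clockwise.
Στ = 0 ⇒ R × 7.87 = 1607 ⇒ R = 204 N.

R_A ≈ 204 N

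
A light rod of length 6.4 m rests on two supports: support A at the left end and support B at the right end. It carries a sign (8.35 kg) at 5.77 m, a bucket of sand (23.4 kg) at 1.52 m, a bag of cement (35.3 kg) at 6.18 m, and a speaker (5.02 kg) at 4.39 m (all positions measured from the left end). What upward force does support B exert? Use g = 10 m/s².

R_B ≈ 506 N

Choose support A as the axis so its reaction then has zero moment arm.
Sign: 8.35 × 10 = 83.5 N down at 5.77 m → arm 5.77 m, τ = 83.5 × 5.77 = 481.8 N·m clockwise.
Bucket of sand: 23.4 × 10 = 234 N down at 1.52 m → arm 1.52 m, τ = 234 × 1.52 = 355.7 N·m clockwise.
Bag of cement: 35.3 × 10 = 353 N down at 6.18 m → arm 6.18 m, τ = 353 × 6.18 = 2182 N·m clockwise.
Speaker: 5.02 × 10 = 50.2 N down at 4.39 m → arm 4.39 m, τ = 50.2 × 4.39 = 220.4 N·m clockwise.
Net load moment about support A = 3240 N·m clockwise.
Reaction R at support B is upward at 6.4 m, arm 6.4 m → moment R × 6.4 counterclockwise.
Setting net torque to zero: R × 6.4 = 3240 → R = 506 N.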